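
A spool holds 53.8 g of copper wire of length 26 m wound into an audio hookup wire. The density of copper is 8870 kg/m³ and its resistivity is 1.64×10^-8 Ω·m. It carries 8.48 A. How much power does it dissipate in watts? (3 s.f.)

A = m/(density·L) = 0.0538/(8870×26) = 2.3328e-07 m²
R = ρL/A = (1.64×10^-8)(26)/(2.3328e-07) = 1.828 Ω
P = I²R = (8.48)² × 1.828 = 131 W

131 W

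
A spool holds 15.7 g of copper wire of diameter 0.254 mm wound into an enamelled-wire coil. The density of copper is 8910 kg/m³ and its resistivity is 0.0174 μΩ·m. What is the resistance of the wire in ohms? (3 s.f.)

11.9 Ω

ρ = 0.0174 μΩ·m = 1.74×10^-8 Ω·m
A = π(d/2)² = π(1.2700e-04 m)² = 5.0671e-08 m²
L = m/(density·A) = 0.0157/(8910×5.0671e-08) = 34.77 m
R = ρL/A = (1.74×10^-8)(34.77)/(5.0671e-08) = 11.9 Ω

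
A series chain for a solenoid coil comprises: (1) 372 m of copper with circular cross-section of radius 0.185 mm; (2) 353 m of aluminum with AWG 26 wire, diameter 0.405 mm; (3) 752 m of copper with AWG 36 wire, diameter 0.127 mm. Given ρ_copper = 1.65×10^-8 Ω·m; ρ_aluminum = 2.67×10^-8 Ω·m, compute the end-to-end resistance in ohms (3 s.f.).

1110 Ω

Seg 1: A = πr² = π(1.8500e-04 m)² = 1.075e-07 m²
R_1 = (1.65×10^-8)(372)/(1.075e-07) = 57.09 Ω
Seg 2: A = π(0.405/2 mm)² = π(2.0250e-04 m)² = 1.288e-07 m²
R_2 = (2.67×10^-8)(353)/(1.288e-07) = 73.16 Ω
Seg 3: A = π(0.127/2 mm)² = π(6.3500e-05 m)² = 1.267e-08 m²
R_3 = (1.65×10^-8)(752)/(1.267e-08) = 979.5 Ω
R_total = R_1 + R_2 + R_3 = 1110 Ω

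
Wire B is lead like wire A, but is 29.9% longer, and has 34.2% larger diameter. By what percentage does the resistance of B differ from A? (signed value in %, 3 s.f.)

-27.9%

R ∝ L/d², so R_B/R_A = (1 + 29.9/100) × (1 + 34.2/100)⁻²
= 1.299 × 0.5553 = 0.7213
(R_B − R_A)/R_A = 0.7213 − 1 = -27.9%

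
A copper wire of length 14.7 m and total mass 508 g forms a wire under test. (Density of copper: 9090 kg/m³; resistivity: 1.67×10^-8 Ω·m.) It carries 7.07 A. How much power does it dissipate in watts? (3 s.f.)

3.23 W

A = m/(density·L) = 0.508/(9090×14.7) = 3.8017e-06 m²
R = ρL/A = (1.67×10^-8)(14.7)/(3.8017e-06) = 0.06457 Ω
P = I²R = (7.07)² × 0.06457 = 3.23 W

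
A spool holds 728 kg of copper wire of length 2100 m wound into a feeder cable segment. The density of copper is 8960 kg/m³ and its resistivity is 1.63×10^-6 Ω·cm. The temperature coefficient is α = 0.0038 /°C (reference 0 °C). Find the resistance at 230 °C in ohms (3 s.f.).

1.66 Ω

ρ = 1.63×10^-6 Ω·cm = 1.63×10^-8 Ω·m
A = m/(density·L) = 728/(8960×2100) = 3.8690e-05 m²
R = ρL/A = (1.63×10^-8)(2100)/(3.8690e-05) = 0.8847 Ω
R(230 °C) = 0.8847 × (1 + 0.0038×230) = 1.66 Ω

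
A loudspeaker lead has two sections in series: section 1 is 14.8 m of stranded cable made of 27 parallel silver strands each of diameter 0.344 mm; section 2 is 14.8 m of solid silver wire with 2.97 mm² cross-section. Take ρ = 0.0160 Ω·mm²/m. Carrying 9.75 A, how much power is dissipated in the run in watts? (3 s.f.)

16.5 W

ρ = 0.0160 Ω·mm²/m = 1.60×10^-8 Ω·m
Section 1: A_strand = π(1.7200e-04)² = 9.294e-08 m²; R₁ = ρL/(N·A_s) = (1.60×10^-8)(14.8)/(27×9.294e-08) = 0.09437 Ω
Section 2: A = 2.97 mm² = 2.970e-06 m²
R₂ = (1.60×10^-8)(14.8)/(2.970e-06) = 0.07973 Ω
R = R₁ + R₂ = 0.1741 Ω
P = I²R = (9.75)² × 0.1741 = 16.5 W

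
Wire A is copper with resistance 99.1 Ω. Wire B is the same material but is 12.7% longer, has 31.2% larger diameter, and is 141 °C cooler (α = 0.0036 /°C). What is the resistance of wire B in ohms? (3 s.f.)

R ∝ ρL/d² with ρ ∝ (1+αΔT), so R_B/R_A = (1 + 12.7/100) × (1 + 31.2/100)⁻² × (1 − 0.0036×141)
= 1.127 × 0.5809 × 0.4924 = 0.3224
R_B = 0.3224 × 99.1 = 31.9 Ω

31.9 Ω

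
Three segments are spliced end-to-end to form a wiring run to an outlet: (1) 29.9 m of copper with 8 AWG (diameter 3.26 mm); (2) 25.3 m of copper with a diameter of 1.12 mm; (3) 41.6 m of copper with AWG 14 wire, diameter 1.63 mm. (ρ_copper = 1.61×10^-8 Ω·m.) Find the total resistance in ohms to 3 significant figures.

0.792 Ω

Seg 1: A = π(3.26/2 mm)² = π(1.6300e-03 m)² = 8.347e-06 m²
R_1 = (1.61×10^-8)(29.9)/(8.347e-06) = 0.05767 Ω
Seg 2: A = π(d/2)² = π(5.6000e-04 m)² = 9.852e-07 m²
R_2 = (1.61×10^-8)(25.3)/(9.852e-07) = 0.4134 Ω
Seg 3: A = π(1.63/2 mm)² = π(8.1500e-04 m)² = 2.087e-06 m²
R_3 = (1.61×10^-8)(41.6)/(2.087e-06) = 0.321 Ω
R_total = R_1 + R_2 + R_3 = 0.792 Ω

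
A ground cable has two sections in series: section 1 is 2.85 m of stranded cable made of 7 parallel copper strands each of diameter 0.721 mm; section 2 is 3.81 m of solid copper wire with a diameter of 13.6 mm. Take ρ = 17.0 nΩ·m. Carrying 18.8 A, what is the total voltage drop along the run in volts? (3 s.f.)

0.327 V

ρ = 17.0 nΩ·m = 1.70×10^-8 Ω·m
Section 1: A_strand = π(3.6050e-04)² = 4.083e-07 m²; R₁ = ρL/(N·A_s) = (1.70×10^-8)(2.85)/(7×4.083e-07) = 0.01695 Ω
Section 2: A = π(d/2)² = π(6.8000e-03 m)² = 1.453e-04 m²
R₂ = (1.70×10^-8)(3.81)/(1.453e-04) = 4.459×10^-4 Ω
R = R₁ + R₂ = 0.0174 Ω
V = IR = 18.8 × 0.0174 = 0.327 V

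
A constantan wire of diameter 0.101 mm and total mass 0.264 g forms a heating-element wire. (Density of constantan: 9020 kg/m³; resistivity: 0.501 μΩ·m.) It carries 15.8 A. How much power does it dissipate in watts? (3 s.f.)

57000 W

ρ = 0.501 μΩ·m = 5.01×10^-7 Ω·m
A = π(d/2)² = π(5.0500e-05 m)² = 8.0118e-09 m²
L = m/(density·A) = 2.640×10^-4/(9020×8.0118e-09) = 3.653 m
R = ρL/A = (5.01×10^-7)(3.653)/(8.0118e-09) = 228.4 Ω
P = I²R = (15.8)² × 228.4 = 57000 W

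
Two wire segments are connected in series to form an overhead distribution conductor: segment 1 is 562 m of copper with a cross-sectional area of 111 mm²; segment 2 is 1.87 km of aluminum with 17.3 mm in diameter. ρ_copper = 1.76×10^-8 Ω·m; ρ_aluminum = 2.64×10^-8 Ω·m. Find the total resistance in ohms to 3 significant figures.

Segment 1: A = 111 mm² = 1.110e-04 m²
R₁ = ρL/A = (1.76×10^-8)(562)/(1.110e-04) = 0.08911 Ω
Segment 2: A = π(d/2)² = π(8.6500e-03 m)² = 2.351e-04 m²
R₂ = (2.64×10^-8)(1870)/(2.351e-04) = 0.21 Ω
R = R₁ + R₂ = 0.299 Ω

0.299 Ω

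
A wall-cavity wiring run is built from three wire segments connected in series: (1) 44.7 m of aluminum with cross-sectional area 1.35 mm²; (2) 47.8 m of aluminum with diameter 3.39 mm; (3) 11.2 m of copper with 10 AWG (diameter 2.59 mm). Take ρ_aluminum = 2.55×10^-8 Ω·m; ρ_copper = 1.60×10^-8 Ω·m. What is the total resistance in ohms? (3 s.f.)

Seg 1: A = 1.35 mm² = 1.350e-06 m²
R_1 = (2.55×10^-8)(44.7)/(1.350e-06) = 0.8443 Ω
Seg 2: A = π(d/2)² = π(1.6950e-03 m)² = 9.026e-06 m²
R_2 = (2.55×10^-8)(47.8)/(9.026e-06) = 0.135 Ω
Seg 3: A = π(2.59/2 mm)² = π(1.2950e-03 m)² = 5.269e-06 m²
R_3 = (1.60×10^-8)(11.2)/(5.269e-06) = 0.03401 Ω
R_total = R_1 + R_2 + R_3 = 1.01 Ω

1.01 Ω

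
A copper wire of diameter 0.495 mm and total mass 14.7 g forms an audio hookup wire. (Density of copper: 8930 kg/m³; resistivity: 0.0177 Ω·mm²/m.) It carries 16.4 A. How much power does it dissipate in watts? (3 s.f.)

212 W

ρ = 0.0177 Ω·mm²/m = 1.77×10^-8 Ω·m
A = π(d/2)² = π(2.4750e-04 m)² = 1.9244e-07 m²
L = m/(density·A) = 0.0147/(8930×1.9244e-07) = 8.554 m
R = ρL/A = (1.77×10^-8)(8.554)/(1.9244e-07) = 0.7868 Ω
P = I²R = (16.4)² × 0.7868 = 212 W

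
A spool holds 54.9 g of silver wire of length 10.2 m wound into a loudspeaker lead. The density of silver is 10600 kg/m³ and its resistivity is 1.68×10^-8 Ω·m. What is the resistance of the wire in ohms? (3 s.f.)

0.337 Ω

A = m/(density·L) = 0.0549/(10600×10.2) = 5.0777e-07 m²
R = ρL/A = (1.68×10^-8)(10.2)/(5.0777e-07) = 0.337 Ω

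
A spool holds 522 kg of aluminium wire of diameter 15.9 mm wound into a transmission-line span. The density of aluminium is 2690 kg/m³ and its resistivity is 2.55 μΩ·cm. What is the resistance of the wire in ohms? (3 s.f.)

0.126 Ω

ρ = 2.55 μΩ·cm = 2.55×10^-8 Ω·m
A = π(d/2)² = π(7.9500e-03 m)² = 1.9856e-04 m²
L = m/(density·A) = 522/(2690×1.9856e-04) = 977.3 m
R = ρL/A = (2.55×10^-8)(977.3)/(1.9856e-04) = 0.126 Ω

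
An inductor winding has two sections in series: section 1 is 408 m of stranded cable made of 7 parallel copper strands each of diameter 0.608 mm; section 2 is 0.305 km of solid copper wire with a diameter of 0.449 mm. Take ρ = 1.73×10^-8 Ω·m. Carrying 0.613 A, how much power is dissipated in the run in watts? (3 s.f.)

Section 1: A_strand = π(3.0400e-04)² = 2.903e-07 m²; R₁ = ρL/(N·A_s) = (1.73×10^-8)(408)/(7×2.903e-07) = 3.473 Ω
Section 2: A = π(d/2)² = π(2.2450e-04 m)² = 1.583e-07 m²
R₂ = (1.73×10^-8)(305)/(1.583e-07) = 33.32 Ω
R = R₁ + R₂ = 36.8 Ω
P = I²R = (0.613)² × 36.8 = 13.8 W

13.8 W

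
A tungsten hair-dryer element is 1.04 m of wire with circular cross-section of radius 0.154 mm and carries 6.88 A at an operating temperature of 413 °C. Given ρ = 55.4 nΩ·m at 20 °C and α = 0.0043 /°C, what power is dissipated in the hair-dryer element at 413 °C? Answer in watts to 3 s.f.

ρ = 55.4 nΩ·m = 5.54×10^-8 Ω·m
A = πr² = π(1.5400e-04 m)² = 7.451e-08 m²
R₍20₎ = ρL/A = (5.54×10^-8)(1.04)/(7.451e-08) = 0.7733 Ω
R₍413₎ = R₍20₎(1 + αΔT) = 0.7733 × (1 + 0.0043×393) = 2.08 Ω
P = I²R = (6.88)² × 2.08 = 98.5 W

98.5 W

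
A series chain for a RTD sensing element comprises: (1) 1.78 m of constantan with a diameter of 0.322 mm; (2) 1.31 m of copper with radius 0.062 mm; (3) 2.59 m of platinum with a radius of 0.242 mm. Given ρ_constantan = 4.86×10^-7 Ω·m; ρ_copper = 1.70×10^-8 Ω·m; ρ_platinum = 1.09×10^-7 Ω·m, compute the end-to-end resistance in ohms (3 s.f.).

Seg 1: A = π(d/2)² = π(1.6100e-04 m)² = 8.143e-08 m²
R_1 = (4.86×10^-7)(1.78)/(8.143e-08) = 10.62 Ω
Seg 2: A = πr² = π(6.2000e-05 m)² = 1.208e-08 m²
R_2 = (1.70×10^-8)(1.31)/(1.208e-08) = 1.844 Ω
Seg 3: A = πr² = π(2.4200e-04 m)² = 1.840e-07 m²
R_3 = (1.09×10^-7)(2.59)/(1.840e-07) = 1.534 Ω
R_total = R_1 + R_2 + R_3 = 14.0 Ω

14.0 Ω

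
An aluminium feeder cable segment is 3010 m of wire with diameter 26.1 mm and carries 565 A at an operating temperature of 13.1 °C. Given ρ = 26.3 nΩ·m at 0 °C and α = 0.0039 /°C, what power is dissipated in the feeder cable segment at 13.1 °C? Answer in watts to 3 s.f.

49600 W

ρ = 26.3 nΩ·m = 2.63×10^-8 Ω·m
A = π(d/2)² = π(1.3050e-02 m)² = 5.350e-04 m²
R₍0₎ = ρL/A = (2.63×10^-8)(3010)/(5.350e-04) = 0.148 Ω
R₍13.1₎ = R₍0₎(1 + αΔT) = 0.148 × (1 + 0.0039×13.1) = 0.1555 Ω
P = I²R = (565)² × 0.1555 = 49600 W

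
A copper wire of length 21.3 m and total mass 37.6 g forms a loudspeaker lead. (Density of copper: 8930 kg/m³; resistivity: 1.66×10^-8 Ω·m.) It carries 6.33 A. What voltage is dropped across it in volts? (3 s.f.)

A = m/(density·L) = 0.0376/(8930×21.3) = 1.9768e-07 m²
R = ρL/A = (1.66×10^-8)(21.3)/(1.9768e-07) = 1.789 Ω
V = IR = 6.33 × 1.789 = 11.3 V

11.3 V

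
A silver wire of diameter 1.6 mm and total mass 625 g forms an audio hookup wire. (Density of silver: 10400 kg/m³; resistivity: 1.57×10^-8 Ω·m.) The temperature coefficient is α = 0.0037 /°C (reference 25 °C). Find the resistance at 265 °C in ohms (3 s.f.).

0.441 Ω

A = π(d/2)² = π(8.0000e-04 m)² = 2.0106e-06 m²
L = m/(density·A) = 0.625/(10400×2.0106e-06) = 29.89 m
R = ρL/A = (1.57×10^-8)(29.89)/(2.0106e-06) = 0.2334 Ω
R(265 °C) = 0.2334 × (1 + 0.0037×240) = 0.441 Ω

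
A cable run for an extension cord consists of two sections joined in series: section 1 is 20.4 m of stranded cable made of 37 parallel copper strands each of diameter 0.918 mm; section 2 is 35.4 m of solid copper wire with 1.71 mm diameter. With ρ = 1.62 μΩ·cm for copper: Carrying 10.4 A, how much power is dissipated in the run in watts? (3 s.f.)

28.5 W

ρ = 1.62 μΩ·cm = 1.62×10^-8 Ω·m
Section 1: A_strand = π(4.5900e-04)² = 6.619e-07 m²; R₁ = ρL/(N·A_s) = (1.62×10^-8)(20.4)/(37×6.619e-07) = 0.01349 Ω
Section 2: A = π(d/2)² = π(8.5500e-04 m)² = 2.297e-06 m²
R₂ = (1.62×10^-8)(35.4)/(2.297e-06) = 0.2497 Ω
R = R₁ + R₂ = 0.2632 Ω
P = I²R = (10.4)² × 0.2632 = 28.5 W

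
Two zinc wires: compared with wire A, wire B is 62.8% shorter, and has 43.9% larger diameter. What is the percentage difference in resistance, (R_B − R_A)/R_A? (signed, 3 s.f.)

-82.0%

R ∝ L/d², so R_B/R_A = (1 − 62.8/100) × (1 + 43.9/100)⁻²
= 0.372 × 0.4829 = 0.1797
(R_B − R_A)/R_A = 0.1797 − 1 = -82.0%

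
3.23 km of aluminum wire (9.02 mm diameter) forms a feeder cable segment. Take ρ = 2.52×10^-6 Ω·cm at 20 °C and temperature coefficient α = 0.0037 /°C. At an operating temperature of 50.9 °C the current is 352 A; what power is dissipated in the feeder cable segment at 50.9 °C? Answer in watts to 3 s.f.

ρ = 2.52×10^-6 Ω·cm = 2.52×10^-8 Ω·m
A = π(d/2)² = π(4.5100e-03 m)² = 6.390e-05 m²
R₍20₎ = ρL/A = (2.52×10^-8)(3230)/(6.390e-05) = 1.274 Ω
R₍50.9₎ = R₍20₎(1 + αΔT) = 1.274 × (1 + 0.0037×30.9) = 1.419 Ω
P = I²R = (352)² × 1.419 = 1.76×10^5 W

1.76×10^5 W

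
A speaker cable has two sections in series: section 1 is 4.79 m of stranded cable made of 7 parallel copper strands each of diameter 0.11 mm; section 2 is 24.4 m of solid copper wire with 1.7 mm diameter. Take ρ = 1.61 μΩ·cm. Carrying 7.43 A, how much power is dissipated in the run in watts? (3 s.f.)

73.6 W

ρ = 1.61 μΩ·cm = 1.61×10^-8 Ω·m
Section 1: A_strand = π(5.5000e-05)² = 9.503e-09 m²; R₁ = ρL/(N·A_s) = (1.61×10^-8)(4.79)/(7×9.503e-09) = 1.159 Ω
Section 2: A = π(d/2)² = π(8.5000e-04 m)² = 2.270e-06 m²
R₂ = (1.61×10^-8)(24.4)/(2.270e-06) = 0.1731 Ω
R = R₁ + R₂ = 1.332 Ω
P = I²R = (7.43)² × 1.332 = 73.6 W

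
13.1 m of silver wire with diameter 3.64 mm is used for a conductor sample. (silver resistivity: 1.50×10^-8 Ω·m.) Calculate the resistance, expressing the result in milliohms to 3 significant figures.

18.9 mΩ

A = π(d/2)² = π(1.8200e-03 m)² = 1.041e-05 m²
R = ρL/A = (1.50×10^-8)(13.1 m)/(1.041e-05 m²) = 18.9 mΩ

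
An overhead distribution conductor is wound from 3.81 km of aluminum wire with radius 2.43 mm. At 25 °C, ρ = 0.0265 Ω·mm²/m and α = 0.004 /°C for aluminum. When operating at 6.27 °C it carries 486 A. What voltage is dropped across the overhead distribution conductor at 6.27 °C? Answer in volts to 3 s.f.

2450 V

ρ = 0.0265 Ω·mm²/m = 2.65×10^-8 Ω·m
A = πr² = π(2.4300e-03 m)² = 1.855e-05 m²
R₍25₎ = ρL/A = (2.65×10^-8)(3810)/(1.855e-05) = 5.443 Ω
R₍6.27₎ = R₍25₎(1 + αΔT) = 5.443 × (1 + 0.004×-18.7) = 5.035 Ω
V = IR = 486 × 5.035 = 2450 V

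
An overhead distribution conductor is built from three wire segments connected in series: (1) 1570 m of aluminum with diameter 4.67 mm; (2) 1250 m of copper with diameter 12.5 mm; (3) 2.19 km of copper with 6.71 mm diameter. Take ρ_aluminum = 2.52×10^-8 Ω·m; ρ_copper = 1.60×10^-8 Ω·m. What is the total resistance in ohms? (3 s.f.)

Seg 1: A = π(d/2)² = π(2.3350e-03 m)² = 1.713e-05 m²
R_1 = (2.52×10^-8)(1570)/(1.713e-05) = 2.31 Ω
Seg 2: A = π(d/2)² = π(6.2500e-03 m)² = 1.227e-04 m²
R_2 = (1.60×10^-8)(1250)/(1.227e-04) = 0.163 Ω
Seg 3: A = π(d/2)² = π(3.3550e-03 m)² = 3.536e-05 m²
R_3 = (1.60×10^-8)(2190)/(3.536e-05) = 0.9909 Ω
R_total = R_1 + R_2 + R_3 = 3.46 Ω

3.46 Ω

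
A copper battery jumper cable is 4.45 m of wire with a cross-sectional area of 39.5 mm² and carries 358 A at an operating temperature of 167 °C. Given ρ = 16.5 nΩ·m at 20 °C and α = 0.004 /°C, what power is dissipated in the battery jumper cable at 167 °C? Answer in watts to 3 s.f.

ρ = 16.5 nΩ·m = 1.65×10^-8 Ω·m
A = 39.5 mm² = 3.950e-05 m²
R₍20₎ = ρL/A = (1.65×10^-8)(4.45)/(3.950e-05) = 0.001859 Ω
R₍167₎ = R₍20₎(1 + αΔT) = 0.001859 × (1 + 0.004×147) = 0.002952 Ω
P = I²R = (358)² × 0.002952 = 378 W

378 W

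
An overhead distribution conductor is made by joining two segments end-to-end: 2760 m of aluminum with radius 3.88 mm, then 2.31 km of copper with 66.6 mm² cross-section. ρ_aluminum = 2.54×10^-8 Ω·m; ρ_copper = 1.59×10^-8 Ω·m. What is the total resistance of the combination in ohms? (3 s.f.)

Segment 1: A = πr² = π(3.8800e-03 m)² = 4.729e-05 m²
R₁ = ρL/A = (2.54×10^-8)(2760)/(4.729e-05) = 1.482 Ω
Segment 2: A = 66.6 mm² = 6.660e-05 m²
R₂ = (1.59×10^-8)(2310)/(6.660e-05) = 0.5515 Ω
R = R₁ + R₂ = 2.03 Ω

2.03 Ω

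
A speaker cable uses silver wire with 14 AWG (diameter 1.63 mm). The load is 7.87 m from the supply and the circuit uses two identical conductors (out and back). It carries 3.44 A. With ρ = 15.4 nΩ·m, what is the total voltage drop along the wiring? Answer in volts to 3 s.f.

ρ = 15.4 nΩ·m = 1.54×10^-8 Ω·m
A = π(1.63/2 mm)² = π(8.1500e-04 m)² = 2.087e-06 m²
Total conductor length (both ways) L = 2 × 7.87 = 15.74 m
R = ρL/A = (1.54×10^-8)(15.74)/(2.087e-06) = 0.1162 Ω
V = IR = 3.44 × 0.1162 = 0.400 V

0.400 V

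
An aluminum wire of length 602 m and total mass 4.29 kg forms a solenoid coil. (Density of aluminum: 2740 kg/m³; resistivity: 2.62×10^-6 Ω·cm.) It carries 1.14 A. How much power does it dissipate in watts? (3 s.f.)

7.88 W

ρ = 2.62×10^-6 Ω·cm = 2.62×10^-8 Ω·m
A = m/(density·L) = 4.29/(2740×602) = 2.6008e-06 m²
R = ρL/A = (2.62×10^-8)(602)/(2.6008e-06) = 6.064 Ω
P = I²R = (1.14)² × 6.064 = 7.88 W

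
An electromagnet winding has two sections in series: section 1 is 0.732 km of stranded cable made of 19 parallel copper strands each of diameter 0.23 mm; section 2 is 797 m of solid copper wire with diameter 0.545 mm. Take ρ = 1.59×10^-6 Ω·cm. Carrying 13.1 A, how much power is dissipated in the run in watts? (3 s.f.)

ρ = 1.59×10^-6 Ω·cm = 1.59×10^-8 Ω·m
Section 1: A_strand = π(1.1500e-04)² = 4.155e-08 m²; R₁ = ρL/(N·A_s) = (1.59×10^-8)(732)/(19×4.155e-08) = 14.74 Ω
Section 2: A = π(d/2)² = π(2.7250e-04 m)² = 2.333e-07 m²
R₂ = (1.59×10^-8)(797)/(2.333e-07) = 54.32 Ω
R = R₁ + R₂ = 69.07 Ω
P = I²R = (13.1)² × 69.07 = 11900 W

11900 W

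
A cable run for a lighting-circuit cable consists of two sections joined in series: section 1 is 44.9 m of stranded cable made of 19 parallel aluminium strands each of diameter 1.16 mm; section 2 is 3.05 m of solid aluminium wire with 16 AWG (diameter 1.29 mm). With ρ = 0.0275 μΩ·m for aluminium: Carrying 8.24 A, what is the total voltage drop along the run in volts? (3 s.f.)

1.04 V

ρ = 0.0275 μΩ·m = 2.75×10^-8 Ω·m
Section 1: A_strand = π(5.8000e-04)² = 1.057e-06 m²; R₁ = ρL/(N·A_s) = (2.75×10^-8)(44.9)/(19×1.057e-06) = 0.06149 Ω
Section 2: A = π(1.29/2 mm)² = π(6.4500e-04 m)² = 1.307e-06 m²
R₂ = (2.75×10^-8)(3.05)/(1.307e-06) = 0.06417 Ω
R = R₁ + R₂ = 0.1257 Ω
V = IR = 8.24 × 0.1257 = 1.04 V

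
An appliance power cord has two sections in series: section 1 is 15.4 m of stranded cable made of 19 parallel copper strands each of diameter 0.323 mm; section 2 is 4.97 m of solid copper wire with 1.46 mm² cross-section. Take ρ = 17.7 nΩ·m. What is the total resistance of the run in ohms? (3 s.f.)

0.235 Ω

ρ = 17.7 nΩ·m = 1.77×10^-8 Ω·m
Section 1: A_strand = π(1.6150e-04)² = 8.194e-08 m²; R₁ = ρL/(N·A_s) = (1.77×10^-8)(15.4)/(19×8.194e-08) = 0.1751 Ω
Section 2: A = 1.46 mm² = 1.460e-06 m²
R₂ = (1.77×10^-8)(4.97)/(1.460e-06) = 0.06025 Ω
R = R₁ + R₂ = 0.235 Ω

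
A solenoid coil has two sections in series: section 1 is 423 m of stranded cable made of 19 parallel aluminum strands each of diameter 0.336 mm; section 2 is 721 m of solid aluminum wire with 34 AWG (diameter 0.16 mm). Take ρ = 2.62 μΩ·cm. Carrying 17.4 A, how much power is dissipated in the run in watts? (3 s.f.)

ρ = 2.62 μΩ·cm = 2.62×10^-8 Ω·m
Section 1: A_strand = π(1.6800e-04)² = 8.867e-08 m²; R₁ = ρL/(N·A_s) = (2.62×10^-8)(423)/(19×8.867e-08) = 6.578 Ω
Section 2: A = π(0.16/2 mm)² = π(8.0000e-05 m)² = 2.011e-08 m²
R₂ = (2.62×10^-8)(721)/(2.011e-08) = 939.5 Ω
R = R₁ + R₂ = 946.1 Ω
P = I²R = (17.4)² × 946.1 = 2.86×10^5 W

2.86×10^5 W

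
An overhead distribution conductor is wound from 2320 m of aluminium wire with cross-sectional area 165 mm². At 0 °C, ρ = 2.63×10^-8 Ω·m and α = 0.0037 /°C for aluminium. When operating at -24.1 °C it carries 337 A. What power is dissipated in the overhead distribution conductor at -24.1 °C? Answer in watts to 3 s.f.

38300 W

A = 165 mm² = 1.650e-04 m²
R₍0₎ = ρL/A = (2.63×10^-8)(2320)/(1.650e-04) = 0.3698 Ω
R₍-24.1₎ = R₍0₎(1 + αΔT) = 0.3698 × (1 + 0.0037×-24.1) = 0.3368 Ω
P = I²R = (337)² × 0.3368 = 38300 W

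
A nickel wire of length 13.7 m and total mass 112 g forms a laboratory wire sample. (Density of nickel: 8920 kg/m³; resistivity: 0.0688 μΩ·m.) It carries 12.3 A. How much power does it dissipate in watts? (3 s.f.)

ρ = 0.0688 μΩ·m = 6.88×10^-8 Ω·m
A = m/(density·L) = 0.112/(8920×13.7) = 9.1650e-07 m²
R = ρL/A = (6.88×10^-8)(13.7)/(9.1650e-07) = 1.028 Ω
P = I²R = (12.3)² × 1.028 = 156 W

156 W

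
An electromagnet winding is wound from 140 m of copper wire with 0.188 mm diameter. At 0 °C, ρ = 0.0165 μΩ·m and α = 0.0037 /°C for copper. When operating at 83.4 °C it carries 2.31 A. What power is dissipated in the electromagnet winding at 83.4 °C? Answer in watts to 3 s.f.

ρ = 0.0165 μΩ·m = 1.65×10^-8 Ω·m
A = π(d/2)² = π(9.4000e-05 m)² = 2.776e-08 m²
R₍0₎ = ρL/A = (1.65×10^-8)(140)/(2.776e-08) = 83.22 Ω
R₍83.4₎ = R₍0₎(1 + αΔT) = 83.22 × (1 + 0.0037×83.4) = 108.9 Ω
P = I²R = (2.31)² × 108.9 = 581 W

581 W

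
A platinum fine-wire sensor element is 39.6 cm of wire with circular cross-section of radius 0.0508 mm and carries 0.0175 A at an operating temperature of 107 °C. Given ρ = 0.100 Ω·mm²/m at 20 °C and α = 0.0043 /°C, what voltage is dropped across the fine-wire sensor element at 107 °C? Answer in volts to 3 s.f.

0.117 V

ρ = 0.100 Ω·mm²/m = 1.00×10^-7 Ω·m
A = πr² = π(5.0800e-05 m)² = 8.107e-09 m²
R₍20₎ = ρL/A = (1.00×10^-7)(0.396)/(8.107e-09) = 4.884 Ω
R₍107₎ = R₍20₎(1 + αΔT) = 4.884 × (1 + 0.0043×87) = 6.712 Ω
V = IR = 0.0175 × 6.712 = 0.117 V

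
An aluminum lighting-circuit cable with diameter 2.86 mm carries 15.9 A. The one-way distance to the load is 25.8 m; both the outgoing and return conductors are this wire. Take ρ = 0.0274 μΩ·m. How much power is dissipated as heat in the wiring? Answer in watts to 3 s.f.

ρ = 0.0274 μΩ·m = 2.74×10^-8 Ω·m
A = π(d/2)² = π(1.4300e-03 m)² = 6.424e-06 m²
Total conductor length (both ways) L = 2 × 25.8 = 51.6 m
R = ρL/A = (2.74×10^-8)(51.6)/(6.424e-06) = 0.2201 Ω
P = I²R = (15.9)² × 0.2201 = 55.6 W

55.6 W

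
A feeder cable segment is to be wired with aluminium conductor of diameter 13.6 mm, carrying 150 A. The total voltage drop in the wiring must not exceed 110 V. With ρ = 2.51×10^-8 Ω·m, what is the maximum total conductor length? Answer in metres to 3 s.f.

4240 m

A = π(d/2)² = π(6.8000e-03 m)² = 1.453e-04 m²
L_max = V_max·A/(1·ρI) = (110)(1.453e-04)/(2.51×10^-8×150) = 4240 m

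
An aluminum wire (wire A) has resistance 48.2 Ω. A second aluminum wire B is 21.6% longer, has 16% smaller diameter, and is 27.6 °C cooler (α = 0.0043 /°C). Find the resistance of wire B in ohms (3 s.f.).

R ∝ ρL/d² with ρ ∝ (1+αΔT), so R_B/R_A = (1 + 21.6/100) × (1 − 16/100)⁻² × (1 − 0.0043×27.6)
= 1.216 × 1.417 × 0.8813 = 1.519
R_B = 1.519 × 48.2 = 73.2 Ω

73.2 Ω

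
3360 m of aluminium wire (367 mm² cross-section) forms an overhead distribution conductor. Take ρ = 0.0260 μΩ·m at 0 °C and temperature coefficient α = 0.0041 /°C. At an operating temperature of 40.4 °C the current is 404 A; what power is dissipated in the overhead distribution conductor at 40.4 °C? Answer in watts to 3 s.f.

ρ = 0.0260 μΩ·m = 2.60×10^-8 Ω·m
A = 367 mm² = 3.670e-04 m²
R₍0₎ = ρL/A = (2.60×10^-8)(3360)/(3.670e-04) = 0.238 Ω
R₍40.4₎ = R₍0₎(1 + αΔT) = 0.238 × (1 + 0.0041×40.4) = 0.2775 Ω
P = I²R = (404)² × 0.2775 = 45300 W

45300 W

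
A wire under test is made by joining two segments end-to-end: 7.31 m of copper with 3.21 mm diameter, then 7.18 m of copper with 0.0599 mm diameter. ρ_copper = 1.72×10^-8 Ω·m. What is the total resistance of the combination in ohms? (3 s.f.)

43.8 Ω

Segment 1: A = π(d/2)² = π(1.6050e-03 m)² = 8.093e-06 m²
R₁ = ρL/A = (1.72×10^-8)(7.31)/(8.093e-06) = 0.01554 Ω
Segment 2: A = π(d/2)² = π(2.9950e-05 m)² = 2.818e-09 m²
R₂ = (1.72×10^-8)(7.18)/(2.818e-09) = 43.82 Ω
R = R₁ + R₂ = 43.8 Ω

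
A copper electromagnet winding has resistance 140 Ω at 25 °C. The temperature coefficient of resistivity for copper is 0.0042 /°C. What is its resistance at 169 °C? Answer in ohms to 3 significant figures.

225 Ω

ΔT = 169 − 25 = 144 °C
R = R₀(1 + αΔT) = 140 × (1 + 0.0042×144) = 140 × 1.605 = 225 Ω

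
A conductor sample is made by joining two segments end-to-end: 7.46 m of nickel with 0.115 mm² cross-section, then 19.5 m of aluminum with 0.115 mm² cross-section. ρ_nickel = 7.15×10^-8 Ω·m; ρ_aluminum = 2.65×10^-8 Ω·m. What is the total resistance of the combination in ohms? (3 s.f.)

9.13 Ω

Segment 1: A = 0.115 mm² = 1.150e-07 m²
R₁ = ρL/A = (7.15×10^-8)(7.46)/(1.150e-07) = 4.638 Ω
R₂ = (2.65×10^-8)(19.5)/(1.150e-07) = 4.493 Ω
R = R₁ + R₂ = 9.13 Ω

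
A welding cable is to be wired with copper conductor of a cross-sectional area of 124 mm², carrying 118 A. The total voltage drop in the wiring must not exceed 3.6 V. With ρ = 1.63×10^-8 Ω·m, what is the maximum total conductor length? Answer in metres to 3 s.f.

232 m

A = 124 mm² = 1.240e-04 m²
L_max = V_max·A/(1·ρI) = (3.6)(1.240e-04)/(1.63×10^-8×118) = 232 m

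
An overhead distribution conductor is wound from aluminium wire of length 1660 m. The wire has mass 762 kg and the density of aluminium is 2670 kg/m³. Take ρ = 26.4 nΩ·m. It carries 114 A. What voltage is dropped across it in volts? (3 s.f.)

29.1 V

ρ = 26.4 nΩ·m = 2.64×10^-8 Ω·m
A = m/(density·L) = 762/(2670×1660) = 1.7192e-04 m²
R = ρL/A = (2.64×10^-8)(1660)/(1.7192e-04) = 0.2549 Ω
V = IR = 114 × 0.2549 = 29.1 V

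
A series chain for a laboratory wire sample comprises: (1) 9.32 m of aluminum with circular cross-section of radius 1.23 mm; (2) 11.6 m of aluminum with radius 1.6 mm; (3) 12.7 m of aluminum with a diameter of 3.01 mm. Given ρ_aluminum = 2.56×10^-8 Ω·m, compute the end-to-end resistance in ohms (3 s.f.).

0.133 Ω

Seg 1: A = πr² = π(1.2300e-03 m)² = 4.753e-06 m²
R_1 = (2.56×10^-8)(9.32)/(4.753e-06) = 0.0502 Ω
Seg 2: A = πr² = π(1.6000e-03 m)² = 8.042e-06 m²
R_2 = (2.56×10^-8)(11.6)/(8.042e-06) = 0.03692 Ω
Seg 3: A = π(d/2)² = π(1.5050e-03 m)² = 7.116e-06 m²
R_3 = (2.56×10^-8)(12.7)/(7.116e-06) = 0.04569 Ω
R_total = R_1 + R_2 + R_3 = 0.133 Ω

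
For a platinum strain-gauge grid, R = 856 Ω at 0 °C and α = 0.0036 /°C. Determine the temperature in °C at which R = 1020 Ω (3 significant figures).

53.2 °C

R = R₀(1 + α(T − T₀)) ⇒ T = T₀ + (R/R₀ − 1)/α
T = 0 + (1020/856 − 1)/0.0036 = 0 + (0.1916)/0.0036 = 53.2 °C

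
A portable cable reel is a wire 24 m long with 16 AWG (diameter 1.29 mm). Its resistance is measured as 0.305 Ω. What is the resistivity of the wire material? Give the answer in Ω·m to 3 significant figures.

A = π(1.29/2 mm)² = π(6.4500e-04 m)² = 1.307e-06 m²
ρ = RA/L = (0.305)(1.307e-06)/(24) = 1.66×10^-8 Ω·m

1.66×10^-8 Ω·m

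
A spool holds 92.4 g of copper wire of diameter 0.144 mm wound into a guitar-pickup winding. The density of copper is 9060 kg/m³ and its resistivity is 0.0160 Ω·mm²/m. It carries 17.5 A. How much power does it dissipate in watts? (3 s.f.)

1.88×10^5 W

ρ = 0.0160 Ω·mm²/m = 1.60×10^-8 Ω·m
A = π(d/2)² = π(7.2000e-05 m)² = 1.6286e-08 m²
L = m/(density·A) = 0.0924/(9060×1.6286e-08) = 626.2 m
R = ρL/A = (1.60×10^-8)(626.2)/(1.6286e-08) = 615.2 Ω
P = I²R = (17.5)² × 615.2 = 1.88×10^5 W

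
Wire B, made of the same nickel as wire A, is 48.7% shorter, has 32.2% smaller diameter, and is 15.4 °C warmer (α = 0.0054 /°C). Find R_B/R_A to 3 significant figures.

1.21

R ∝ ρL/d² with ρ ∝ (1+αΔT), so R_B/R_A = (1 − 48.7/100) × (1 − 32.2/100)⁻² × (1 + 0.0054×15.4)
= 0.513 × 2.175 × 1.083 = 1.21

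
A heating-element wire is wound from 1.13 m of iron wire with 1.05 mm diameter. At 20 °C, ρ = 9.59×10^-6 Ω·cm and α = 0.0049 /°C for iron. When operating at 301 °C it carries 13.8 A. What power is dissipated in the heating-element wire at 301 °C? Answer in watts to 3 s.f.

ρ = 9.59×10^-6 Ω·cm = 9.59×10^-8 Ω·m
A = π(d/2)² = π(5.2500e-04 m)² = 8.659e-07 m²
R₍20₎ = ρL/A = (9.59×10^-8)(1.13)/(8.659e-07) = 0.1251 Ω
R₍301₎ = R₍20₎(1 + αΔT) = 0.1251 × (1 + 0.0049×281) = 0.2975 Ω
P = I²R = (13.8)² × 0.2975 = 56.6 W

56.6 W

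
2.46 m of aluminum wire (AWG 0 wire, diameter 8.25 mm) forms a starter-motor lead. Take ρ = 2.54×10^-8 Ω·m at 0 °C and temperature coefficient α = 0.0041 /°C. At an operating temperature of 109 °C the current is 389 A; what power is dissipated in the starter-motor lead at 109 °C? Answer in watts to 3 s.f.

256 W

A = π(8.25/2 mm)² = π(4.1250e-03 m)² = 5.346e-05 m²
R₍0₎ = ρL/A = (2.54×10^-8)(2.46)/(5.346e-05) = 0.001169 Ω
R₍109₎ = R₍0₎(1 + αΔT) = 0.001169 × (1 + 0.0041×109) = 0.001691 Ω
P = I²R = (389)² × 0.001691 = 256 W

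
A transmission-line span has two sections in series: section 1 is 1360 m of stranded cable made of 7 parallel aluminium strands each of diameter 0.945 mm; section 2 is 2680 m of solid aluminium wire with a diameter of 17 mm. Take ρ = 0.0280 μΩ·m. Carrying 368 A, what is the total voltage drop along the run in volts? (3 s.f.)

ρ = 0.0280 μΩ·m = 2.80×10^-8 Ω·m
Section 1: A_strand = π(4.7250e-04)² = 7.014e-07 m²; R₁ = ρL/(N·A_s) = (2.80×10^-8)(1360)/(7×7.014e-07) = 7.756 Ω
Section 2: A = π(d/2)² = π(8.5000e-03 m)² = 2.270e-04 m²
R₂ = (2.80×10^-8)(2680)/(2.270e-04) = 0.3306 Ω
R = R₁ + R₂ = 8.087 Ω
V = IR = 368 × 8.087 = 2980 V

2980 V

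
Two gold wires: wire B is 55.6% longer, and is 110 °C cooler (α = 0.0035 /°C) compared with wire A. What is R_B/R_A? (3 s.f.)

R ∝ ρL/d² with ρ ∝ (1+αΔT), so R_B/R_A = (1 + 55.6/100) × (1 − 0.0035×110)
= 1.556 × 0.615 = 0.957

0.957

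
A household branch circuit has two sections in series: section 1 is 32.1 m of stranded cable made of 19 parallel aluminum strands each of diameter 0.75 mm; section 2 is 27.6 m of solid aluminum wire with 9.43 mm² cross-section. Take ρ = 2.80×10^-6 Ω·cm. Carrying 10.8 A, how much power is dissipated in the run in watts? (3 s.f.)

ρ = 2.80×10^-6 Ω·cm = 2.80×10^-8 Ω·m
Section 1: A_strand = π(3.7500e-04)² = 4.418e-07 m²; R₁ = ρL/(N·A_s) = (2.80×10^-8)(32.1)/(19×4.418e-07) = 0.1071 Ω
Section 2: A = 9.43 mm² = 9.430e-06 m²
R₂ = (2.80×10^-8)(27.6)/(9.430e-06) = 0.08195 Ω
R = R₁ + R₂ = 0.189 Ω
P = I²R = (10.8)² × 0.189 = 22.0 W

22.0 W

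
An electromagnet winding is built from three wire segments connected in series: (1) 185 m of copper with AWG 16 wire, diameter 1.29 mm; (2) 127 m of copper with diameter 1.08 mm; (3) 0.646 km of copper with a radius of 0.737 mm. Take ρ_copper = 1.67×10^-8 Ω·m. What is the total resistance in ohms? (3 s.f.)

11.0 Ω

Seg 1: A = π(1.29/2 mm)² = π(6.4500e-04 m)² = 1.307e-06 m²
R_1 = (1.67×10^-8)(185)/(1.307e-06) = 2.364 Ω
Seg 2: A = π(d/2)² = π(5.4000e-04 m)² = 9.161e-07 m²
R_2 = (1.67×10^-8)(127)/(9.161e-07) = 2.315 Ω
Seg 3: A = πr² = π(7.3700e-04 m)² = 1.706e-06 m²
R_3 = (1.67×10^-8)(646)/(1.706e-06) = 6.322 Ω
R_total = R_1 + R_2 + R_3 = 11.0 Ω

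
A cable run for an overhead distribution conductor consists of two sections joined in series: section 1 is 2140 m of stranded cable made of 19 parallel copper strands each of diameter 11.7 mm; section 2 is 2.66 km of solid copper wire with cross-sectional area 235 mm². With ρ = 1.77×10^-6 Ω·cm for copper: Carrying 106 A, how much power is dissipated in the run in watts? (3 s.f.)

2460 W

ρ = 1.77×10^-6 Ω·cm = 1.77×10^-8 Ω·m
Section 1: A_strand = π(5.8500e-03)² = 1.075e-04 m²; R₁ = ρL/(N·A_s) = (1.77×10^-8)(2140)/(19×1.075e-04) = 0.01854 Ω
Section 2: A = 235 mm² = 2.350e-04 m²
R₂ = (1.77×10^-8)(2660)/(2.350e-04) = 0.2003 Ω
R = R₁ + R₂ = 0.2189 Ω
P = I²R = (106)² × 0.2189 = 2460 W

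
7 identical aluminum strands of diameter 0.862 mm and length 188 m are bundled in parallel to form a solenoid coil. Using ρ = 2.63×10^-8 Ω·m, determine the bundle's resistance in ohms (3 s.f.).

A_strand = π(4.3100e-04 m)² = 5.836e-07 m²
R_strand = ρL/A = (2.63×10^-8)(188)/(5.836e-07) = 8.472 Ω
R_total = R_strand/N = 8.472/7 = 1.21 Ω

1.21 Ω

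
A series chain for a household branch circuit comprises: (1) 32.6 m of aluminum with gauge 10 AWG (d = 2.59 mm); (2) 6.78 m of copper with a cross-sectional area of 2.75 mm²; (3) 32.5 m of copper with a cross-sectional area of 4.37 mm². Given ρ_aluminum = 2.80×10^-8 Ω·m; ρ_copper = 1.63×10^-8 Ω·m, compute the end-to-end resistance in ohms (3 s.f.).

Seg 1: A = π(2.59/2 mm)² = π(1.2950e-03 m)² = 5.269e-06 m²
R_1 = (2.80×10^-8)(32.6)/(5.269e-06) = 0.1733 Ω
Seg 2: A = 2.75 mm² = 2.750e-06 m²
R_2 = (1.63×10^-8)(6.78)/(2.750e-06) = 0.04019 Ω
Seg 3: A = 4.37 mm² = 4.370e-06 m²
R_3 = (1.63×10^-8)(32.5)/(4.370e-06) = 0.1212 Ω
R_total = R_1 + R_2 + R_3 = 0.335 Ω

0.335 Ω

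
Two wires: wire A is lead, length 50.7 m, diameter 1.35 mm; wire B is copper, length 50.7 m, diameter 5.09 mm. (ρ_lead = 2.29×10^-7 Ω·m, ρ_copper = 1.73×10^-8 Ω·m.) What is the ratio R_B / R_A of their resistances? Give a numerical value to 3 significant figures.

R ∝ ρL/d², so R_B/R_A = (ρ_B/ρ_A) × (d_A/d_B)²
= (1.73×10^-8/2.29×10^-7) × (1.35/5.09)² = 0.00531

0.00531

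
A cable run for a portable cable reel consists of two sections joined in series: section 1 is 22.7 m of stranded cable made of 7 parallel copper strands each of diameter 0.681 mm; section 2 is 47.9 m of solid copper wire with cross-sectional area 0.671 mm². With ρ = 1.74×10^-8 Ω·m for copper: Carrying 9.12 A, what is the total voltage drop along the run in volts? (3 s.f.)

Section 1: A_strand = π(3.4050e-04)² = 3.642e-07 m²; R₁ = ρL/(N·A_s) = (1.74×10^-8)(22.7)/(7×3.642e-07) = 0.1549 Ω
Section 2: A = 0.671 mm² = 6.710e-07 m²
R₂ = (1.74×10^-8)(47.9)/(6.710e-07) = 1.242 Ω
R = R₁ + R₂ = 1.397 Ω
V = IR = 9.12 × 1.397 = 12.7 V

12.7 V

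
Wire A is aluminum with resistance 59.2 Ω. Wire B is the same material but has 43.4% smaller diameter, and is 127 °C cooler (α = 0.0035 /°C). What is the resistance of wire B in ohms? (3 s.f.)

103 Ω

R ∝ ρL/d² with ρ ∝ (1+αΔT), so R_B/R_A = (1 − 43.4/100)⁻² × (1 − 0.0035×127)
= 3.122 × 0.5555 = 1.734
R_B = 1.734 × 59.2 = 103 Ω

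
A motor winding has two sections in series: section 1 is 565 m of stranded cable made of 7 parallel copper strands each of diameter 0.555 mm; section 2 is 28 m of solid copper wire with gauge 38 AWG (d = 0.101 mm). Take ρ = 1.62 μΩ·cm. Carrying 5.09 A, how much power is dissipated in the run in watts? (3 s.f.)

ρ = 1.62 μΩ·cm = 1.62×10^-8 Ω·m
Section 1: A_strand = π(2.7750e-04)² = 2.419e-07 m²; R₁ = ρL/(N·A_s) = (1.62×10^-8)(565)/(7×2.419e-07) = 5.405 Ω
Section 2: A = π(0.101/2 mm)² = π(5.0500e-05 m)² = 8.012e-09 m²
R₂ = (1.62×10^-8)(28)/(8.012e-09) = 56.62 Ω
R = R₁ + R₂ = 62.02 Ω
P = I²R = (5.09)² × 62.02 = 1610 W

1610 W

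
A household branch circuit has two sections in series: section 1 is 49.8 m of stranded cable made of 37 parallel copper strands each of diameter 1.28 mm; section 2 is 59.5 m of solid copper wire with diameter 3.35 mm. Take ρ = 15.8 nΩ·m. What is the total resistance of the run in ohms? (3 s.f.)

ρ = 15.8 nΩ·m = 1.58×10^-8 Ω·m
Section 1: A_strand = π(6.4000e-04)² = 1.287e-06 m²; R₁ = ρL/(N·A_s) = (1.58×10^-8)(49.8)/(37×1.287e-06) = 0.01653 Ω
Section 2: A = π(d/2)² = π(1.6750e-03 m)² = 8.814e-06 m²
R₂ = (1.58×10^-8)(59.5)/(8.814e-06) = 0.1067 Ω
R = R₁ + R₂ = 0.123 Ω

0.123 Ω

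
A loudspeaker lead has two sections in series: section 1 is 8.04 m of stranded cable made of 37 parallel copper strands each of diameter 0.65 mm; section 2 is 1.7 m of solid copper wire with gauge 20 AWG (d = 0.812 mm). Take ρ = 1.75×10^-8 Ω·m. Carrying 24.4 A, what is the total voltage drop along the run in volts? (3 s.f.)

1.68 V

Section 1: A_strand = π(3.2500e-04)² = 3.318e-07 m²; R₁ = ρL/(N·A_s) = (1.75×10^-8)(8.04)/(37×3.318e-07) = 0.01146 Ω
Section 2: A = π(0.812/2 mm)² = π(4.0600e-04 m)² = 5.178e-07 m²
R₂ = (1.75×10^-8)(1.7)/(5.178e-07) = 0.05745 Ω
R = R₁ + R₂ = 0.06891 Ω
V = IR = 24.4 × 0.06891 = 1.68 V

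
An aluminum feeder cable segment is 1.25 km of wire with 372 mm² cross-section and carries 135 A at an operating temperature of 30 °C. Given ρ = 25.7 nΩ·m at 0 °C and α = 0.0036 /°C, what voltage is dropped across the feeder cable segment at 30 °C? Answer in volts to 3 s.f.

12.9 V

ρ = 25.7 nΩ·m = 2.57×10^-8 Ω·m
A = 372 mm² = 3.720e-04 m²
R₍0₎ = ρL/A = (2.57×10^-8)(1250)/(3.720e-04) = 0.08636 Ω
R₍30₎ = R₍0₎(1 + αΔT) = 0.08636 × (1 + 0.0036×30) = 0.09568 Ω
V = IR = 135 × 0.09568 = 12.9 V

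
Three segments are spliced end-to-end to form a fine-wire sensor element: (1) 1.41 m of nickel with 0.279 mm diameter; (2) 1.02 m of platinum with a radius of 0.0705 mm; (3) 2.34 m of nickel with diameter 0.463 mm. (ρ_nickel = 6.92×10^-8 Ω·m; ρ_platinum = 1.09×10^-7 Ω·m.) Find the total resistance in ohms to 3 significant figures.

Seg 1: A = π(d/2)² = π(1.3950e-04 m)² = 6.114e-08 m²
R_1 = (6.92×10^-8)(1.41)/(6.114e-08) = 1.596 Ω
Seg 2: A = πr² = π(7.0500e-05 m)² = 1.561e-08 m²
R_2 = (1.09×10^-7)(1.02)/(1.561e-08) = 7.12 Ω
Seg 3: A = π(d/2)² = π(2.3150e-04 m)² = 1.684e-07 m²
R_3 = (6.92×10^-8)(2.34)/(1.684e-07) = 0.9618 Ω
R_total = R_1 + R_2 + R_3 = 9.68 Ω

9.68 Ω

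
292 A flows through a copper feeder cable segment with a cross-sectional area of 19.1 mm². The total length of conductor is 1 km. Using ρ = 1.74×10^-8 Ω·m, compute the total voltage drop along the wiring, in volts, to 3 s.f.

266 V

A = 19.1 mm² = 1.910e-05 m²
R = ρL/A = (1.74×10^-8)(1000)/(1.910e-05) = 0.911 Ω
V = IR = 292 × 0.911 = 266 V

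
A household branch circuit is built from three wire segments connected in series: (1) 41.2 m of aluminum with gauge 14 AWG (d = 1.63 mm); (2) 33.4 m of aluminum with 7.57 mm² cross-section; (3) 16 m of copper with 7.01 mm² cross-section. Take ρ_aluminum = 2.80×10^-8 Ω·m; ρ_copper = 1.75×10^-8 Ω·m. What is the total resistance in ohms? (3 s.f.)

0.716 Ω

Seg 1: A = π(1.63/2 mm)² = π(8.1500e-04 m)² = 2.087e-06 m²
R_1 = (2.80×10^-8)(41.2)/(2.087e-06) = 0.5528 Ω
Seg 2: A = 7.57 mm² = 7.570e-06 m²
R_2 = (2.80×10^-8)(33.4)/(7.570e-06) = 0.1235 Ω
Seg 3: A = 7.01 mm² = 7.010e-06 m²
R_3 = (1.75×10^-8)(16)/(7.010e-06) = 0.03994 Ω
R_total = R_1 + R_2 + R_3 = 0.716 Ω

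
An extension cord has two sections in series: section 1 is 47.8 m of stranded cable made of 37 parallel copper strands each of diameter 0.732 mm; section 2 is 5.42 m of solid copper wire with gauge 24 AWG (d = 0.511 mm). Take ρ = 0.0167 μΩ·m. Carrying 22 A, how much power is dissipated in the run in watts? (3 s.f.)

238 W

ρ = 0.0167 μΩ·m = 1.67×10^-8 Ω·m
Section 1: A_strand = π(3.6600e-04)² = 4.208e-07 m²; R₁ = ρL/(N·A_s) = (1.67×10^-8)(47.8)/(37×4.208e-07) = 0.05127 Ω
Section 2: A = π(0.511/2 mm)² = π(2.5550e-04 m)² = 2.051e-07 m²
R₂ = (1.67×10^-8)(5.42)/(2.051e-07) = 0.4414 Ω
R = R₁ + R₂ = 0.4926 Ω
P = I²R = (22)² × 0.4926 = 238 W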